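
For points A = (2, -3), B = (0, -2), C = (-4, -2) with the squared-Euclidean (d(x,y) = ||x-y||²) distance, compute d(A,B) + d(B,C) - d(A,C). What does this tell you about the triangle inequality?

d(A,B) = 2² + 1² = 5, d(B,C) = 4² + 0² = 16, d(A,C) = 6² + 1² = 37.
d(A,B) + d(B,C) - d(A,C) = 5 + 16 - 37 = 21 - 37 = -16. This is < 0, so the triangle inequality FAILS for these points (squared-Euclidean is not a metric).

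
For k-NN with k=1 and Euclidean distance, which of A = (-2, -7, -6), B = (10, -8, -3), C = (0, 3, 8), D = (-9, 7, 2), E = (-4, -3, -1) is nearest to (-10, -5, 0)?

Distances: d(A) ≈ 10.198, d(B) ≈ 20.445, d(C) ≈ 15.0997, d(D) ≈ 12.2066, d(E) ≈ 6.4031. Nearest: E = (-4, -3, -1) with distance 6.4031.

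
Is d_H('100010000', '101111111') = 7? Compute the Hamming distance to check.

Differing positions: 3, 4, 6, 7, 8, 9. Hamming distance = 6, so the claim that d_H = 7 is false.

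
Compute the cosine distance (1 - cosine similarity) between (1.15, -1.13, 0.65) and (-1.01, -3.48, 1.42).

With u = (1.15, -1.13, 0.65), v = (-1.01, -3.48, 1.42):
u·v = 1.15·(-1.01) + (-1.13)·(-3.48) + 0.65·1.42 = (-1.1615) + 3.9324 + 0.923 = 3.6939.
|u| = √(1.15² + (-1.13)² + 0.65²) = √(1.3225 + 1.2769 + 0.4225) = √3.0219, |v| = √((-1.01)² + (-3.48)² + 1.42²) = √(1.0201 + 12.1104 + 2.0164) = √15.1469.
cos θ = (u·v)/(|u||v|) = 3.6939/(√3.0219·√15.1469) ≈ 0.546
Cosine distance = 1 - cos θ ≈ 1 - 0.546 = 0.454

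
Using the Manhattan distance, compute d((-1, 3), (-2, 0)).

Σ|x_i - y_i| = |-1 - (-2)| + |3 - 0| = 1 + 3 = 4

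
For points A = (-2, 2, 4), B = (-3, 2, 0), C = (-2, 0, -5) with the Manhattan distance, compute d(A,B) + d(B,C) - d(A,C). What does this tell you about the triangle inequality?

d(A,B) = 1 + 0 + 4 = 5, d(B,C) = 1 + 2 + 5 = 8, d(A,C) = 0 + 2 + 9 = 11.
d(A,B) + d(B,C) - d(A,C) = 5 + 8 - 11 = 13 - 11 = 2. This is ≥ 0, so the triangle inequality holds for these points.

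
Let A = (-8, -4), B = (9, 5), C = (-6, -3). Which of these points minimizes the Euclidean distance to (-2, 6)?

Distances: d(A) ≈ 11.6619, d(B) ≈ 11.0454, d(C) ≈ 9.8489. Nearest: C = (-6, -3) with distance 9.8489.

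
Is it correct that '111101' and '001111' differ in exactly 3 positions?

Differing positions: 1, 2, 5. Hamming distance = 3, so the claim is true.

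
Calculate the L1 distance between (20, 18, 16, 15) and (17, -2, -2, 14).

Σ|x_i - y_i| = |20 - 17| + |18 - (-2)| + |16 - (-2)| + |15 - 14| = 3 + 20 + 18 + 1 = 42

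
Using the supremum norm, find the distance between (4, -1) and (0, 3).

max(|x_i - y_i|) = max(|4 - 0|, |-1 - 3|) = max(4, 4) = 4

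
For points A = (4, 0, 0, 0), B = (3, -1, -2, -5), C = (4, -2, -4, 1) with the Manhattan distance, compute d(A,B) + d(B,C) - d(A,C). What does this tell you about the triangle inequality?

d(A,B) = 1 + 1 + 2 + 5 = 9, d(B,C) = 1 + 1 + 2 + 6 = 10, d(A,C) = 0 + 2 + 4 + 1 = 7.
d(A,B) + d(B,C) - d(A,C) = 9 + 10 - 7 = 19 - 7 = 12. This is ≥ 0, so the triangle inequality holds for these points.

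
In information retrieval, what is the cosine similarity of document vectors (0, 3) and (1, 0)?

With u = (0, 3), v = (1, 0):
u·v = 0·1 + 3·0 = 0 + 0 = 0.
|u| = √(0² + 3²) = √9, |v| = √(1² + 0²) = √1, so |u||v| = √(9·1) = √9 = 3.
cos θ = (u·v)/(|u||v|) = 0/3 = 0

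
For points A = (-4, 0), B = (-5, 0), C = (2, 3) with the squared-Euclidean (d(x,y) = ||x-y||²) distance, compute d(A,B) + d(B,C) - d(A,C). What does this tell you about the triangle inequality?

d(A,B) = 1² + 0² = 1, d(B,C) = 7² + 3² = 58, d(A,C) = 6² + 3² = 45.
d(A,B) + d(B,C) - d(A,C) = 1 + 58 - 45 = 59 - 45 = 14. This is ≥ 0, so the triangle inequality holds for these points.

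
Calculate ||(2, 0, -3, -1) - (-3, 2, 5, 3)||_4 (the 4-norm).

(Σ|x_i - y_i|^4)^(1/4) = (|2 - (-3)|^4 + |0 - 2|^4 + |-3 - 5|^4 + |-1 - 3|^4)^(1/4)
= (5^4 + 2^4 + 8^4 + 4^4)^(1/4) = (625 + 16 + 4096 + 256)^(1/4) = (4993)^(1/4) ≈ 8.406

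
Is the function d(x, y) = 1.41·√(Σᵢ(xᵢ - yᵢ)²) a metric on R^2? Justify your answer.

Yes. The L2 (Euclidean) norm induces a metric on R^2, and multiplying a metric by a positive constant 1.41 > 0 preserves all four axioms: non-negativity (1.41·||x-y|| ≥ 0), identity (1.41·||x-y|| = 0 ⟺ ||x-y|| = 0 ⟺ x = y), symmetry (||x-y|| = ||y-x||), and the triangle inequality (1.41·||x-z|| ≤ 1.41·||x-y|| + 1.41·||y-z||). So d is a metric.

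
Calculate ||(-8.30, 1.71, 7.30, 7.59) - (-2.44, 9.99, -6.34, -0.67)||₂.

√(Σ(x_i - y_i)²) = √((-8.3 - (-2.44))² + (1.71 - 9.99)² + (7.3 - (-6.34))² + (7.59 - (-0.67))²)
= √((-5.86)² + (-8.28)² + 13.64² + 8.26²) = √(34.3396 + 68.5584 + 186.0496 + 68.2276) = √357.1752 ≈ 18.8991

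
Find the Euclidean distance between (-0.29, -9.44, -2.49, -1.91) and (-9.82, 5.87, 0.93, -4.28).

√(Σ(x_i - y_i)²) = √((-0.29 - (-9.82))² + (-9.44 - 5.87)² + (-2.49 - 0.93)² + (-1.91 - (-4.28))²)
= √(9.53² + (-15.31)² + (-3.42)² + 2.37²) = √(90.8209 + 234.3961 + 11.6964 + 5.6169) = √342.5303 ≈ 18.5076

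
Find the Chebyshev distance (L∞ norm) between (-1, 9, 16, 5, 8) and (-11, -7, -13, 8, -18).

max(|x_i - y_i|) = max(|-1 - (-11)|, |9 - (-7)|, |16 - (-13)|, |5 - 8|, |8 - (-18)|) = max(10, 16, 29, 3, 26) = 29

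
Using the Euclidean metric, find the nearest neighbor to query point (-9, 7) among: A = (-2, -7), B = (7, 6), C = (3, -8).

Distances: d(A) ≈ 15.6525, d(B) ≈ 16.0312, d(C) ≈ 19.2094. Nearest: A = (-2, -7) with distance 15.6525.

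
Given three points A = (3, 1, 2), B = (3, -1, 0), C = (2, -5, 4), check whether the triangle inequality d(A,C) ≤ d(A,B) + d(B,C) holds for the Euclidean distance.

d(A,B) = √(0² + 2² + 2²) = √8 ≈ 2.8284, d(B,C) = √(1² + 4² + 4²) = √33 ≈ 5.7446, d(A,C) = √(1² + 6² + 2²) = √41 ≈ 6.4031.
d(A,C) ≈ 6.4031 ≤ 2.8284 + 5.7446 = 8.573. Triangle inequality is satisfied.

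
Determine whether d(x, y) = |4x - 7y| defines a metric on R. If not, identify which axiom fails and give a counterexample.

No. d fails symmetry: d(5, 4) = |4·5 - 7·4| = |-8| = 8, but d(4, 5) = |4·4 - 7·5| = |-19| = 19. Since 8 ≠ 19, d(x,y) ≠ d(y,x) in general.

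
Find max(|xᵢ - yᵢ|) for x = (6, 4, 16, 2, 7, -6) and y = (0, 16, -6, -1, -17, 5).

max(|x_i - y_i|) = max(|6 - 0|, |4 - 16|, |16 - (-6)|, |2 - (-1)|, |7 - (-17)|, |-6 - 5|) = max(6, 12, 22, 3, 24, 11) = 24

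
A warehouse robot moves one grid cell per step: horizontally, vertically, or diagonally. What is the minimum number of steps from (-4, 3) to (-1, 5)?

max(|x_i - y_i|) = max(|-4 - (-1)|, |3 - 5|) = max(3, 2) = 3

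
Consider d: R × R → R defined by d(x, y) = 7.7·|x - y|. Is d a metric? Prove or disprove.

Yes. Since |x - y| is a metric on R and 7.7 > 0, the positive scalar multiple 7.7·|x - y| is also a metric: scaling by a positive constant preserves non-negativity, identity (d=0 ⟺ |x-y|=0 ⟺ x=y), symmetry, and the triangle inequality.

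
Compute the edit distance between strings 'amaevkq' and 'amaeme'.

Let D[i][j] be the edit distance between the first i characters of 'amaevkq' and the first j characters of 'amaeme', with D[i][0] = i, D[0][j] = j, and D[i][j] = D[i-1][j-1] if the characters match, else 1 + min(D[i-1][j], D[i][j-1], D[i-1][j-1]). Filling the table (rows: prefixes of 'amaevkq', columns: prefixes of 'amaeme'):
     ε  a  m  a  e  m  e
  ε  0  1  2  3  4  5  6
  a  1  0  1  2  3  4  5
  m  2  1  0  1  2  3  4
  a  3  2  1  0  1  2  3
  e  4  3  2  1  0  1  2
  v  5  4  3  2  1  1  2
  k  6  5  4  3  2  2  2
  q  7  6  5  4  3  3  3
The bottom-right entry gives D[7][6] = 3, so no sequence of fewer than 3 edits works. Backtracking through the table gives one optimal edit sequence (3 edits):
  amaevkq → amaekq (del v @5)
  amaekq → amaemq (sub k→m @5)
  amaemq → amaeme (sub q→e @6)
Edit distance = 3.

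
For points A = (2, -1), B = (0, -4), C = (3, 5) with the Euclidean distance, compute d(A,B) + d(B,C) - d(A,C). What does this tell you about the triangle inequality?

d(A,B) = √(2² + 3²) = √13 ≈ 3.6056, d(B,C) = √(3² + 9²) = √90 ≈ 9.4868, d(A,C) = √(1² + 6²) = √37 ≈ 6.0828.
d(A,B) + d(B,C) - d(A,C) = 3.6056 + 9.4868 - 6.0828 = 13.0924 - 6.0828 = 7.0096 (to 4 decimal places). This is ≥ 0, so the triangle inequality holds for these points.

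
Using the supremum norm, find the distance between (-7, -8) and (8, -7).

max(|x_i - y_i|) = max(|-7 - 8|, |-8 - (-7)|) = max(15, 1) = 15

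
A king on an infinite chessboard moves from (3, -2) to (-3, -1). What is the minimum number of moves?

max(|x_i - y_i|) = max(|3 - (-3)|, |-2 - (-1)|) = max(6, 1) = 6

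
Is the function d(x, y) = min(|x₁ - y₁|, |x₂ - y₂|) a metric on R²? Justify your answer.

No. d fails identity of indiscernibles: take x = (4, 0) and y = (4, 2). Then d(x,y) = min(|4 - 4|, |0 - 2|) = min(0, 2) = 0, yet x ≠ y.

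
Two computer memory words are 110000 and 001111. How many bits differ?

Differing positions: 1, 2, 3, 4, 5, 6. Hamming distance = 6.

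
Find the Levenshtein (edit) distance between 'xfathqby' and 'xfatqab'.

Let D[i][j] be the edit distance between the first i characters of 'xfathqby' and the first j characters of 'xfatqab', with D[i][0] = i, D[0][j] = j, and D[i][j] = D[i-1][j-1] if the characters match, else 1 + min(D[i-1][j], D[i][j-1], D[i-1][j-1]). Filling the table (rows: prefixes of 'xfathqby', columns: prefixes of 'xfatqab'):
     ε  x  f  a  t  q  a  b
  ε  0  1  2  3  4  5  6  7
  x  1  0  1  2  3  4  5  6
  f  2  1  0  1  2  3  4  5
  a  3  2  1  0  1  2  3  4
  t  4  3  2  1  0  1  2  3
  h  5  4  3  2  1  1  2  3
  q  6  5  4  3  2  1  2  3
  b  7  6  5  4  3  2  2  2
  y  8  7  6  5  4  3  3  3
The bottom-right entry gives D[8][7] = 3, so no sequence of fewer than 3 edits works. Backtracking through the table gives one optimal edit sequence (3 edits):
  xfathqby → xfatqby (del h @5)
  xfatqby → xfatqay (sub b→a @6)
  xfatqay → xfatqab (sub y→b @7)
Edit distance = 3.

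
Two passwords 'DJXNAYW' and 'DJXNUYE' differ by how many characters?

Differing positions: 5, 7. Hamming distance = 2.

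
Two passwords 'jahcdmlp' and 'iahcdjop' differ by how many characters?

Differing positions: 1, 6, 7. Hamming distance = 3.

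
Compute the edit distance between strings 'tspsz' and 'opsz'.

Let D[i][j] be the edit distance between the first i characters of 'tspsz' and the first j characters of 'opsz', with D[i][0] = i, D[0][j] = j, and D[i][j] = D[i-1][j-1] if the characters match, else 1 + min(D[i-1][j], D[i][j-1], D[i-1][j-1]). Filling the table (rows: prefixes of 'tspsz', columns: prefixes of 'opsz'):
     ε  o  p  s  z
  ε  0  1  2  3  4
  t  1  1  2  3  4
  s  2  2  2  2  3
  p  3  3  2  3  3
  s  4  4  3  2  3
  z  5  5  4  3  2
The bottom-right entry gives D[5][4] = 2, so no sequence of fewer than 2 edits works. Backtracking through the table gives one optimal edit sequence (2 edits):
  tspsz → spsz (del t @1)
  spsz → opsz (sub s→o @1)
Edit distance = 2.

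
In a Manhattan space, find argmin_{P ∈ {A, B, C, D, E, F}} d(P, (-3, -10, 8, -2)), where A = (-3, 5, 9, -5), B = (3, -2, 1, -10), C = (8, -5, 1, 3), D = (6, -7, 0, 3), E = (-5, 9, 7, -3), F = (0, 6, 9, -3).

Distances: d(A) = 19, d(B) = 29, d(C) = 28, d(D) = 25, d(E) = 23, d(F) = 21. Nearest: A = (-3, 5, 9, -5) with distance 19.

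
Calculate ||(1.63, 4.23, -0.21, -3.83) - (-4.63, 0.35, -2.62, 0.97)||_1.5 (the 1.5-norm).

(Σ|x_i - y_i|^1.5)^(1/1.5) = (|1.63 - (-4.63)|^1.5 + |4.23 - 0.35|^1.5 + |-0.21 - (-2.62)|^1.5 + |-3.83 - 0.97|^1.5)^(1/1.5)
= (6.26^1.5 + 3.88^1.5 + 2.41^1.5 + 4.8^1.5)^(1/1.5) ≈ (15.6625 + 7.6427 + 3.7413 + 10.5163)^(1/1.5) = (37.5628)^(1/1.5) ≈ 11.216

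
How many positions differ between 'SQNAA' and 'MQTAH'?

Differing positions: 1, 3, 5. Hamming distance = 3.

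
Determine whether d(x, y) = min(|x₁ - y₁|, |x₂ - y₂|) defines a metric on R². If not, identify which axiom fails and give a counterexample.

No. d fails identity of indiscernibles: take x = (-3, 0) and y = (-3, 8). Then d(x,y) = min(|-3 - (-3)|, |0 - 8|) = min(0, 8) = 0, yet x ≠ y.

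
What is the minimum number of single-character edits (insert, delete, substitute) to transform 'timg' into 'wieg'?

Let D[i][j] be the edit distance between the first i characters of 'timg' and the first j characters of 'wieg', with D[i][0] = i, D[0][j] = j, and D[i][j] = D[i-1][j-1] if the characters match, else 1 + min(D[i-1][j], D[i][j-1], D[i-1][j-1]). Filling the table (rows: prefixes of 'timg', columns: prefixes of 'wieg'):
     ε  w  i  e  g
  ε  0  1  2  3  4
  t  1  1  2  3  4
  i  2  2  1  2  3
  m  3  3  2  2  3
  g  4  4  3  3  2
The bottom-right entry gives D[4][4] = 2, so no sequence of fewer than 2 edits works. Backtracking through the table gives one optimal edit sequence (2 edits):
  timg → wimg (sub t→w @1)
  wimg → wieg (sub m→e @3)
Edit distance = 2.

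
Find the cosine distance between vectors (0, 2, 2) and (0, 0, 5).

With u = (0, 2, 2), v = (0, 0, 5):
u·v = 0·0 + 2·0 + 2·5 = 0 + 0 + 10 = 10.
|u| = √(0² + 2² + 2²) = √8, |v| = √(0² + 0² + 5²) = √25, so |u||v| = √(8·25) = √200.
cos θ = (u·v)/(|u||v|) = 10/√200 ≈ 0.7071
Cosine distance = 1 - cos θ ≈ 1 - 0.7071 = 0.2929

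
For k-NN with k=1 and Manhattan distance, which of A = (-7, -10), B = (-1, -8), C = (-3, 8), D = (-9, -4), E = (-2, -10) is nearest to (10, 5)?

Distances: d(A) = 32, d(B) = 24, d(C) = 16, d(D) = 28, d(E) = 27. Nearest: C = (-3, 8) with distance 16.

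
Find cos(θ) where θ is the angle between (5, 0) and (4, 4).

With u = (5, 0), v = (4, 4):
u·v = 5·4 + 0·4 = 20 + 0 = 20.
|u| = √(5² + 0²) = √25, |v| = √(4² + 4²) = √32, so |u||v| = √(25·32) = √800.
cos θ = (u·v)/(|u||v|) = 20/√800 ≈ 0.7071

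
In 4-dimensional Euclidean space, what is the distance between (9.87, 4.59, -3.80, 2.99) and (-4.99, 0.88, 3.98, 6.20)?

√(Σ(x_i - y_i)²) = √((9.87 - (-4.99))² + (4.59 - 0.88)² + (-3.8 - 3.98)² + (2.99 - 6.2)²)
= √(14.86² + 3.71² + (-7.78)² + (-3.21)²) = √(220.8196 + 13.7641 + 60.5284 + 10.3041) = √305.4162 ≈ 17.4762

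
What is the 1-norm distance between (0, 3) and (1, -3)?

Σ|x_i - y_i| = |0 - 1| + |3 - (-3)| = 1 + 6 = 7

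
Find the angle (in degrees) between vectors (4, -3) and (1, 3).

With u = (4, -3), v = (1, 3):
u·v = 4·1 + (-3)·3 = 4 + (-9) = -5.
|u| = √(4² + (-3)²) = √25, |v| = √(1² + 3²) = √10, so |u||v| = √(25·10) = √250.
cos θ = (u·v)/(|u||v|) = -5/√250 ≈ -0.316228
θ = arccos(-0.316228) ≈ 108.43°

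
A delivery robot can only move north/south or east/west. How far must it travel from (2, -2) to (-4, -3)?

Σ|x_i - y_i| = |2 - (-4)| + |-2 - (-3)| = 6 + 1 = 7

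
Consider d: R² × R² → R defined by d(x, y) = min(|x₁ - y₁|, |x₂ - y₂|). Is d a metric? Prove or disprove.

No. d fails identity of indiscernibles: take x = (-4, 0) and y = (-4, 4). Then d(x,y) = min(|-4 - (-4)|, |0 - 4|) = min(0, 4) = 0, yet x ≠ y.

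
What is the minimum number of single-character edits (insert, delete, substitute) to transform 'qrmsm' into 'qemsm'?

Let D[i][j] be the edit distance between the first i characters of 'qrmsm' and the first j characters of 'qemsm', with D[i][0] = i, D[0][j] = j, and D[i][j] = D[i-1][j-1] if the characters match, else 1 + min(D[i-1][j], D[i][j-1], D[i-1][j-1]). Filling the table (rows: prefixes of 'qrmsm', columns: prefixes of 'qemsm'):
     ε  q  e  m  s  m
  ε  0  1  2  3  4  5
  q  1  0  1  2  3  4
  r  2  1  1  2  3  4
  m  3  2  2  1  2  3
  s  4  3  3  2  1  2
  m  5  4  4  3  2  1
The bottom-right entry gives D[5][5] = 1, so no sequence of fewer than 1 edit works. Backtracking through the table gives one optimal edit sequence (1 edit):
  qrmsm → qemsm (sub r→e @2)
Edit distance = 1.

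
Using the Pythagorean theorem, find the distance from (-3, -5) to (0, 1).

√(Σ(x_i - y_i)²) = √((-3 - 0)² + (-5 - 1)²)
= √((-3)² + (-6)²) = √(9 + 36) = √45 ≈ 6.7082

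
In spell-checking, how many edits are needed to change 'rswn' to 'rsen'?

Let D[i][j] be the edit distance between the first i characters of 'rswn' and the first j characters of 'rsen', with D[i][0] = i, D[0][j] = j, and D[i][j] = D[i-1][j-1] if the characters match, else 1 + min(D[i-1][j], D[i][j-1], D[i-1][j-1]). Filling the table (rows: prefixes of 'rswn', columns: prefixes of 'rsen'):
     ε  r  s  e  n
  ε  0  1  2  3  4
  r  1  0  1  2  3
  s  2  1  0  1  2
  w  3  2  1  1  2
  n  4  3  2  2  1
The bottom-right entry gives D[4][4] = 1, so no sequence of fewer than 1 edit works. Backtracking through the table gives one optimal edit sequence (1 edit):
  rswn → rsen (sub w→e @3)
Edit distance = 1.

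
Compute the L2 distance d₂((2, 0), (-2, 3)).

√(Σ(x_i - y_i)²) = √((2 - (-2))² + (0 - 3)²)
= √(4² + (-3)²) = √(16 + 9) = √25 = 5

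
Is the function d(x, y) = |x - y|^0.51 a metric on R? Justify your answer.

Yes. With 0 < p = 0.51 ≤ 1, d(x,y) = |x-y|^0.51 is a metric on R. Non-negativity and symmetry are immediate; |x-y|^0.51 = 0 ⟺ |x-y| = 0 ⟺ x = y. For the triangle inequality, the function t ↦ t^0.51 is subadditive on [0,∞) when p ≤ 1, so |x-z|^0.51 ≤ (|x-y| + |y-z|)^0.51 ≤ |x-y|^0.51 + |y-z|^0.51.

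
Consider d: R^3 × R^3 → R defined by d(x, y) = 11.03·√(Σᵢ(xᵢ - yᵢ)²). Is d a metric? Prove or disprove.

Yes. The L2 (Euclidean) norm induces a metric on R^3, and multiplying a metric by a positive constant 11.03 > 0 preserves all four axioms: non-negativity (11.03·||x-y|| ≥ 0), identity (11.03·||x-y|| = 0 ⟺ ||x-y|| = 0 ⟺ x = y), symmetry (||x-y|| = ||y-x||), and the triangle inequality (11.03·||x-z|| ≤ 11.03·||x-y|| + 11.03·||y-z||). So d is a metric.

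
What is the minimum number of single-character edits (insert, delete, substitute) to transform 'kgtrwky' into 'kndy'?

Let D[i][j] be the edit distance between the first i characters of 'kgtrwky' and the first j characters of 'kndy', with D[i][0] = i, D[0][j] = j, and D[i][j] = D[i-1][j-1] if the characters match, else 1 + min(D[i-1][j], D[i][j-1], D[i-1][j-1]). Filling the table (rows: prefixes of 'kgtrwky', columns: prefixes of 'kndy'):
     ε  k  n  d  y
  ε  0  1  2  3  4
  k  1  0  1  2  3
  g  2  1  1  2  3
  t  3  2  2  2  3
  r  4  3  3  3  3
  w  5  4  4  4  4
  k  6  5  5  5  5
  y  7  6  6  6  5
The bottom-right entry gives D[7][4] = 5, so no sequence of fewer than 5 edits works. Backtracking through the table gives one optimal edit sequence (5 edits):
  kgtrwky → ktrwky (del g @2)
  ktrwky → krwky (del t @2)
  krwky → kwky (del r @2)
  kwky → knky (sub w→n @2)
  knky → kndy (sub k→d @3)
Edit distance = 5.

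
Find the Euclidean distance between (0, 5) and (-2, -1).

√(Σ(x_i - y_i)²) = √((0 - (-2))² + (5 - (-1))²)
= √(2² + 6²) = √(4 + 36) = √40 ≈ 6.3246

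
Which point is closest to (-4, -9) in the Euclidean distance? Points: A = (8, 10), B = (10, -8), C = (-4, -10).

Distances: d(A) ≈ 22.4722, d(B) ≈ 14.0357, d(C) = 1. Nearest: C = (-4, -10) with distance 1.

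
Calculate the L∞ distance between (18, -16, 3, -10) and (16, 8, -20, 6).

max(|x_i - y_i|) = max(|18 - 16|, |-16 - 8|, |3 - (-20)|, |-10 - 6|) = max(2, 24, 23, 16) = 24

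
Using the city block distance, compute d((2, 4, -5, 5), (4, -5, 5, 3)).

Σ|x_i - y_i| = |2 - 4| + |4 - (-5)| + |-5 - 5| + |5 - 3| = 2 + 9 + 10 + 2 = 23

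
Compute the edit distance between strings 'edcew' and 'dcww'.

Let D[i][j] be the edit distance between the first i characters of 'edcew' and the first j characters of 'dcww', with D[i][0] = i, D[0][j] = j, and D[i][j] = D[i-1][j-1] if the characters match, else 1 + min(D[i-1][j], D[i][j-1], D[i-1][j-1]). Filling the table (rows: prefixes of 'edcew', columns: prefixes of 'dcww'):
     ε  d  c  w  w
  ε  0  1  2  3  4
  e  1  1  2  3  4
  d  2  1  2  3  4
  c  3  2  1  2  3
  e  4  3  2  2  3
  w  5  4  3  2  2
The bottom-right entry gives D[5][4] = 2, so no sequence of fewer than 2 edits works. Backtracking through the table gives one optimal edit sequence (2 edits):
  edcew → dcew (del e @1)
  dcew → dcww (sub e→w @3)
Edit distance = 2.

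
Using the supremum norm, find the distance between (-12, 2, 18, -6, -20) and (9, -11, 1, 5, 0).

max(|x_i - y_i|) = max(|-12 - 9|, |2 - (-11)|, |18 - 1|, |-6 - 5|, |-20 - 0|) = max(21, 13, 17, 11, 20) = 21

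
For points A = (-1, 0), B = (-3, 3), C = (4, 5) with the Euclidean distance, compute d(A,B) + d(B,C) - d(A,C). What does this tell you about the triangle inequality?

d(A,B) = √(2² + 3²) = √13 ≈ 3.6056, d(B,C) = √(7² + 2²) = √53 ≈ 7.2801, d(A,C) = √(5² + 5²) = √50 ≈ 7.0711.
d(A,B) + d(B,C) - d(A,C) = 3.6056 + 7.2801 - 7.0711 = 10.8857 - 7.0711 = 3.8146 (to 4 decimal places). This is ≥ 0, so the triangle inequality holds for these points.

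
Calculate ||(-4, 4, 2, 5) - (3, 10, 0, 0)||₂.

√(Σ(x_i - y_i)²) = √((-4 - 3)² + (4 - 10)² + (2 - 0)² + (5 - 0)²)
= √((-7)² + (-6)² + 2² + 5²) = √(49 + 36 + 4 + 25) = √114 ≈ 10.6771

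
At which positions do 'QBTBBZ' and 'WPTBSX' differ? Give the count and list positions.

Differing positions: 1, 2, 5, 6. Hamming distance = 4.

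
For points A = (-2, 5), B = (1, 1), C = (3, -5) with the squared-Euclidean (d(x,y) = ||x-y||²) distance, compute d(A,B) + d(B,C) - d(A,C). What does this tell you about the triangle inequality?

d(A,B) = 3² + 4² = 25, d(B,C) = 2² + 6² = 40, d(A,C) = 5² + 10² = 125.
d(A,B) + d(B,C) - d(A,C) = 25 + 40 - 125 = 65 - 125 = -60. This is < 0, so the triangle inequality FAILS for these points (squared-Euclidean is not a metric).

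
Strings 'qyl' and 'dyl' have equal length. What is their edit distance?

Let D[i][j] be the edit distance between the first i characters of 'qyl' and the first j characters of 'dyl', with D[i][0] = i, D[0][j] = j, and D[i][j] = D[i-1][j-1] if the characters match, else 1 + min(D[i-1][j], D[i][j-1], D[i-1][j-1]). Filling the table (rows: prefixes of 'qyl', columns: prefixes of 'dyl'):
     ε  d  y  l
  ε  0  1  2  3
  q  1  1  2  3
  y  2  2  1  2
  l  3  3  2  1
The bottom-right entry gives D[3][3] = 1, so no sequence of fewer than 1 edit works. Backtracking through the table gives one optimal edit sequence (1 edit):
  qyl → dyl (sub q→d @1)
Edit distance = 1.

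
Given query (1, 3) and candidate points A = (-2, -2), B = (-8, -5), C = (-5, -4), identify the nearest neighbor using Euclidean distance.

Distances: d(A) ≈ 5.831, d(B) ≈ 12.0416, d(C) ≈ 9.2195. Nearest: A = (-2, -2) with distance 5.831.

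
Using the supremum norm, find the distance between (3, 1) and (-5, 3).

max(|x_i - y_i|) = max(|3 - (-5)|, |1 - 3|) = max(8, 2) = 8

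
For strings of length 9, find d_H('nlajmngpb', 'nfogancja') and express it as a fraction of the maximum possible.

Differing positions: 2, 3, 4, 5, 7, 8, 9. Hamming distance = 7. The maximum possible Hamming distance for length-9 strings is 9, so d_H/9 = 7/9 ≈ 0.7778.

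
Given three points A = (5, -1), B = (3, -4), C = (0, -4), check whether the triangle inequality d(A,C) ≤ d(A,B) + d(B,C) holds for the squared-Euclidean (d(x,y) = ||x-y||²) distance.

d(A,B) = 2² + 3² = 13, d(B,C) = 3² + 0² = 9, d(A,C) = 5² + 3² = 34.
d(A,C) = 34 > 13 + 9 = 22. Triangle inequality is VIOLATED. (Squared-Euclidean is not a metric — this is a counterexample.)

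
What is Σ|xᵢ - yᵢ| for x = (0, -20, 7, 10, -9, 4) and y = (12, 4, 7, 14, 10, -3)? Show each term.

Σ|x_i - y_i| = |0 - 12| + |-20 - 4| + |7 - 7| + |10 - 14| + |-9 - 10| + |4 - (-3)| = 12 + 24 + 0 + 4 + 19 + 7 = 66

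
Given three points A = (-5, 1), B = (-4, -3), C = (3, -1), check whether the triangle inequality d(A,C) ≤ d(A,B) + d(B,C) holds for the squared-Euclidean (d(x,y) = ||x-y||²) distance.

d(A,B) = 1² + 4² = 17, d(B,C) = 7² + 2² = 53, d(A,C) = 8² + 2² = 68.
d(A,C) = 68 ≤ 17 + 53 = 70. Triangle inequality is satisfied.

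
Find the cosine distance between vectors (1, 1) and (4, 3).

With u = (1, 1), v = (4, 3):
u·v = 1·4 + 1·3 = 4 + 3 = 7.
|u| = √(1² + 1²) = √2, |v| = √(4² + 3²) = √25, so |u||v| = √(2·25) = √50.
cos θ = (u·v)/(|u||v|) = 7/√50 ≈ 0.9899
Cosine distance = 1 - cos θ ≈ 1 - 0.9899 = 0.0101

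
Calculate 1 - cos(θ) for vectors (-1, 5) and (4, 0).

With u = (-1, 5), v = (4, 0):
u·v = (-1)·4 + 5·0 = (-4) + 0 = -4.
|u| = √((-1)² + 5²) = √26, |v| = √(4² + 0²) = √16, so |u||v| = √(26·16) = √416.
cos θ = (u·v)/(|u||v|) = -4/√416 ≈ -0.1961
Cosine distance = 1 - cos θ ≈ 1 - (-0.1961) = 1.1961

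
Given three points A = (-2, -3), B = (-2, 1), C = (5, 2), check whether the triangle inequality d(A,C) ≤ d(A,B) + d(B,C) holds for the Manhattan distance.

d(A,B) = 0 + 4 = 4, d(B,C) = 7 + 1 = 8, d(A,C) = 7 + 5 = 12.
d(A,C) = 12 ≤ 4 + 8 = 12. Triangle inequality is satisfied.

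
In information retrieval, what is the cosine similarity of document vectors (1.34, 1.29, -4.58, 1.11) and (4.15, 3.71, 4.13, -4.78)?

With u = (1.34, 1.29, -4.58, 1.11), v = (4.15, 3.71, 4.13, -4.78):
u·v = 1.34·4.15 + 1.29·3.71 + (-4.58)·4.13 + 1.11·(-4.78) = 5.561 + 4.7859 + (-18.9154) + (-5.3058) = -13.8743.
|u| = √(1.34² + 1.29² + (-4.58)² + 1.11²) = √(1.7956 + 1.6641 + 20.9764 + 1.2321) = √25.6682, |v| = √(4.15² + 3.71² + 4.13² + (-4.78)²) = √(17.2225 + 13.7641 + 17.0569 + 22.8484) = √70.8919.
cos θ = (u·v)/(|u||v|) = -13.8743/(√25.6682·√70.8919) ≈ -0.3252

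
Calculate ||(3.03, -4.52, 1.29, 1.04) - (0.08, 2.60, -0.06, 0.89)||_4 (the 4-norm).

(Σ|x_i - y_i|^4)^(1/4) = (|3.03 - 0.08|^4 + |-4.52 - 2.6|^4 + |1.29 - (-0.06)|^4 + |1.04 - 0.89|^4)^(1/4)
= (2.95^4 + 7.12^4 + 1.35^4 + 0.15^4)^(1/4) ≈ (75.7335 + 2569.9222 + 3.3215 + 0.0005)^(1/4) = (2648.9777)^(1/4) ≈ 7.1741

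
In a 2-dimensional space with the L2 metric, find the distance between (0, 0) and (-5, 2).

(Σ|x_i - y_i|^2)^(1/2) = (|0 - (-5)|^2 + |0 - 2|^2)^(1/2)
= (5^2 + 2^2)^(1/2) = (25 + 4)^(1/2) = (29)^(1/2) ≈ 5.3852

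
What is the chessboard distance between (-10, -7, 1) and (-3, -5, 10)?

max(|x_i - y_i|) = max(|-10 - (-3)|, |-7 - (-5)|, |1 - 10|) = max(7, 2, 9) = 9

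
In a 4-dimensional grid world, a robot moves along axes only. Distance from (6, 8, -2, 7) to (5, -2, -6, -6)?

Σ|x_i - y_i| = |6 - 5| + |8 - (-2)| + |-2 - (-6)| + |7 - (-6)| = 1 + 10 + 4 + 13 = 28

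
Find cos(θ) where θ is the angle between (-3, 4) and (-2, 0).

With u = (-3, 4), v = (-2, 0):
u·v = (-3)·(-2) + 4·0 = 6 + 0 = 6.
|u| = √((-3)² + 4²) = √25, |v| = √((-2)² + 0²) = √4, so |u||v| = √(25·4) = √100 = 10.
cos θ = (u·v)/(|u||v|) = 6/10 = 0.6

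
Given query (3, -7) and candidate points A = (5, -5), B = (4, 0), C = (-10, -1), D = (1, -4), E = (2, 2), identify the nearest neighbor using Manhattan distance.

Distances: d(A) = 4, d(B) = 8, d(C) = 19, d(D) = 5, d(E) = 10. Nearest: A = (5, -5) with distance 4.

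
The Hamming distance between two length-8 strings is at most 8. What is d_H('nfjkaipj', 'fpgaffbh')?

Differing positions: 1, 2, 3, 4, 5, 6, 7, 8. Hamming distance = 8. The maximum possible Hamming distance for length-8 strings is 8, so d_H/8 = 8/8 = 1.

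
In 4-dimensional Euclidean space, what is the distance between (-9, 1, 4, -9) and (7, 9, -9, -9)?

√(Σ(x_i - y_i)²) = √((-9 - 7)² + (1 - 9)² + (4 - (-9))² + (-9 - (-9))²)
= √((-16)² + (-8)² + 13² + 0²) = √(256 + 64 + 169 + 0) = √489 ≈ 22.1133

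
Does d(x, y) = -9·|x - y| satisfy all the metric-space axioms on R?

No. With c = -9 < 0, d fails non-negativity: d(3, 8) = -9·|3 - 8| = -9·5 = -45 < 0.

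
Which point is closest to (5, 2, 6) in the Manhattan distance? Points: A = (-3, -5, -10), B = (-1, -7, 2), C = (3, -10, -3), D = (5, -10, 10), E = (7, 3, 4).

Distances: d(A) = 31, d(B) = 19, d(C) = 23, d(D) = 16, d(E) = 5. Nearest: E = (7, 3, 4) with distance 5.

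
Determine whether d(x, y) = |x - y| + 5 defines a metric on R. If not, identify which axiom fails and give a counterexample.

No. d fails identity of indiscernibles (specifically d(x,x) = 0): d(6, 6) = |6 - 6| + 5 = 0 + 5 = 5 ≠ 0.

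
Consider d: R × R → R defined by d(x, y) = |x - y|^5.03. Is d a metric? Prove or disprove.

No. d(x,y) = |x-y|^5.03 fails the triangle inequality since p = 5.03 > 1. Counterexample: x = 0, y = 4, z = 11. d(x,z) = |0 - 11|^5.03 = 11^5.03 ≈ 173063.3899, but d(x,y) + d(y,z) = 4^5.03 + 7^5.03 ≈ 1067.4849 + 17817.3512 = 18884.8361. Since 173063.3899 > 18884.8361, the triangle inequality is violated.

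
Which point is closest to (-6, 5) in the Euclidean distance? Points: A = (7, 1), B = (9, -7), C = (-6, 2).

Distances: d(A) ≈ 13.6015, d(B) ≈ 19.2094, d(C) = 3. Nearest: C = (-6, 2) with distance 3.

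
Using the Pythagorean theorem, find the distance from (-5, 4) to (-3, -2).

√(Σ(x_i - y_i)²) = √((-5 - (-3))² + (4 - (-2))²)
= √((-2)² + 6²) = √(4 + 36) = √40 ≈ 6.3246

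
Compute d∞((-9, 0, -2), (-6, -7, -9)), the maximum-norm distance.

max(|x_i - y_i|) = max(|-9 - (-6)|, |0 - (-7)|, |-2 - (-9)|) = max(3, 7, 7) = 7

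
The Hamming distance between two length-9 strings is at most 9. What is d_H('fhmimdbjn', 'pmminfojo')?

Differing positions: 1, 2, 5, 6, 7, 9. Hamming distance = 6. The maximum possible Hamming distance for length-9 strings is 9, so d_H/9 = 6/9 ≈ 0.6667.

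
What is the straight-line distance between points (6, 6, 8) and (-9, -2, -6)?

√(Σ(x_i - y_i)²) = √((6 - (-9))² + (6 - (-2))² + (8 - (-6))²)
= √(15² + 8² + 14²) = √(225 + 64 + 196) = √485 ≈ 22.0227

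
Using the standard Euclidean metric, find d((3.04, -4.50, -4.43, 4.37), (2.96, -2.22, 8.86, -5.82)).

√(Σ(x_i - y_i)²) = √((3.04 - 2.96)² + (-4.5 - (-2.22))² + (-4.43 - 8.86)² + (4.37 - (-5.82))²)
= √(0.08² + (-2.28)² + (-13.29)² + 10.19²) = √(0.0064 + 5.1984 + 176.6241 + 103.8361) = √285.665 ≈ 16.9016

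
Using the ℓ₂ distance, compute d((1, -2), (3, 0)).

(Σ|x_i - y_i|^2)^(1/2) = (|1 - 3|^2 + |-2 - 0|^2)^(1/2)
= (2^2 + 2^2)^(1/2) = (4 + 4)^(1/2) = (8)^(1/2) ≈ 2.8284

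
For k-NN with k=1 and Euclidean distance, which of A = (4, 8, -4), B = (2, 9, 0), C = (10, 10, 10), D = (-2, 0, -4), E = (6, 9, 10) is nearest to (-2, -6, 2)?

Distances: d(A) ≈ 16.3707, d(B) ≈ 15.6525, d(C) ≈ 21.5407, d(D) ≈ 8.4853, d(E) ≈ 18.7883. Nearest: D = (-2, 0, -4) with distance 8.4853.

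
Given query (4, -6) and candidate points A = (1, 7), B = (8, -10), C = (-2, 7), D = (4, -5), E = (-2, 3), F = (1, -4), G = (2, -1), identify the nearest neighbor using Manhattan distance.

Distances: d(A) = 16, d(B) = 8, d(C) = 19, d(D) = 1, d(E) = 15, d(F) = 5, d(G) = 7. Nearest: D = (4, -5) with distance 1.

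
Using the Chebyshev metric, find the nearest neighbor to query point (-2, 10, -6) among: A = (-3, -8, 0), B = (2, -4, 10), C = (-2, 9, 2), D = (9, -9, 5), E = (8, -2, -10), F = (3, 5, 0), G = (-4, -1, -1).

Distances: d(A) = 18, d(B) = 16, d(C) = 8, d(D) = 19, d(E) = 12, d(F) = 6, d(G) = 11. Nearest: F = (3, 5, 0) with distance 6.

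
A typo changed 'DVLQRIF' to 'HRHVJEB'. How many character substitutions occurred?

Differing positions: 1, 2, 3, 4, 5, 6, 7. Hamming distance = 7.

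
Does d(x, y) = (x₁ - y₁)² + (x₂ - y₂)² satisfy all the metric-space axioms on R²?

No. The squared Euclidean distance fails the triangle inequality. Counterexample: x = (0, 0), y = (4, 1), z = (8, 2). d(x,z) = 8² + 2² = 68, but d(x,y) + d(y,z) = (4² + 1²) + (4² + 1²) = 17 + 17 = 34. Since 68 > 34, the triangle inequality is violated. (Note: √d, the ordinary Euclidean distance, IS a metric.)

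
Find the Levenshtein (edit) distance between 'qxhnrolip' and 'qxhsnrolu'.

Let D[i][j] be the edit distance between the first i characters of 'qxhnrolip' and the first j characters of 'qxhsnrolu', with D[i][0] = i, D[0][j] = j, and D[i][j] = D[i-1][j-1] if the characters match, else 1 + min(D[i-1][j], D[i][j-1], D[i-1][j-1]). Filling the table (rows: prefixes of 'qxhnrolip', columns: prefixes of 'qxhsnrolu'):
     ε  q  x  h  s  n  r  o  l  u
  ε  0  1  2  3  4  5  6  7  8  9
  q  1  0  1  2  3  4  5  6  7  8
  x  2  1  0  1  2  3  4  5  6  7
  h  3  2  1  0  1  2  3  4  5  6
  n  4  3  2  1  1  1  2  3  4  5
  r  5  4  3  2  2  2  1  2  3  4
  o  6  5  4  3  3  3  2  1  2  3
  l  7  6  5  4  4  4  3  2  1  2
  i  8  7  6  5  5  5  4  3  2  2
  p  9  8  7  6  6  6  5  4  3  3
The bottom-right entry gives D[9][9] = 3, so no sequence of fewer than 3 edits works. Backtracking through the table gives one optimal edit sequence (3 edits):
  qxhnrolip → qxhsnrolip (ins s @4)
  qxhsnrolip → qxhsnrolp (del i @9)
  qxhsnrolp → qxhsnrolu (sub p→u @9)
Edit distance = 3.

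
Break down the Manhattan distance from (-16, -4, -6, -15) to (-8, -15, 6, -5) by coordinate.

Σ|x_i - y_i| = |-16 - (-8)| + |-4 - (-15)| + |-6 - 6| + |-15 - (-5)| = 8 + 11 + 12 + 10 = 41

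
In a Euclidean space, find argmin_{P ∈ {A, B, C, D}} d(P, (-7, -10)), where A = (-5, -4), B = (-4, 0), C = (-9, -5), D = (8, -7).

Distances: d(A) ≈ 6.3246, d(B) ≈ 10.4403, d(C) ≈ 5.3852, d(D) ≈ 15.2971. Nearest: C = (-9, -5) with distance 5.3852.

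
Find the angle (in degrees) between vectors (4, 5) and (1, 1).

With u = (4, 5), v = (1, 1):
u·v = 4·1 + 5·1 = 4 + 5 = 9.
|u| = √(4² + 5²) = √41, |v| = √(1² + 1²) = √2, so |u||v| = √(41·2) = √82.
cos θ = (u·v)/(|u||v|) = 9/√82 ≈ 0.993884
θ = arccos(0.993884) ≈ 6.34°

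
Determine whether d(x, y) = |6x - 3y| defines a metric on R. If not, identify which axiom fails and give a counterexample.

No. d fails symmetry: d(9, 1) = |6·9 - 3·1| = |51| = 51, but d(1, 9) = |6·1 - 3·9| = |-21| = 21. Since 51 ≠ 21, d(x,y) ≠ d(y,x) in general.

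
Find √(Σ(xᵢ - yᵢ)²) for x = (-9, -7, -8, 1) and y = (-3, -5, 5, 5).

√(Σ(x_i - y_i)²) = √((-9 - (-3))² + (-7 - (-5))² + (-8 - 5)² + (1 - 5)²)
= √((-6)² + (-2)² + (-13)² + (-4)²) = √(36 + 4 + 169 + 16) = √225 = 15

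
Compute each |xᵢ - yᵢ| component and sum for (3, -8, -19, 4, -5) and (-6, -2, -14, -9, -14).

Σ|x_i - y_i| = |3 - (-6)| + |-8 - (-2)| + |-19 - (-14)| + |4 - (-9)| + |-5 - (-14)| = 9 + 6 + 5 + 13 + 9 = 42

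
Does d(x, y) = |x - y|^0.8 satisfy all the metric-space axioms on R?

Yes. With 0 < p = 0.8 ≤ 1, d(x,y) = |x-y|^0.8 is a metric on R. Non-negativity and symmetry are immediate; |x-y|^0.8 = 0 ⟺ |x-y| = 0 ⟺ x = y. For the triangle inequality, the function t ↦ t^0.8 is subadditive on [0,∞) when p ≤ 1, so |x-z|^0.8 ≤ (|x-y| + |y-z|)^0.8 ≤ |x-y|^0.8 + |y-z|^0.8.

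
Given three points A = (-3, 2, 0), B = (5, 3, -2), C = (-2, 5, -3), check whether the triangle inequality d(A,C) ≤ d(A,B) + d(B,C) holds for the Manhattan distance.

d(A,B) = 8 + 1 + 2 = 11, d(B,C) = 7 + 2 + 1 = 10, d(A,C) = 1 + 3 + 3 = 7.
d(A,C) = 7 ≤ 11 + 10 = 21. Triangle inequality is satisfied.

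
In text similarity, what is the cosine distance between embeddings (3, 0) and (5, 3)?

With u = (3, 0), v = (5, 3):
u·v = 3·5 + 0·3 = 15 + 0 = 15.
|u| = √(3² + 0²) = √9, |v| = √(5² + 3²) = √34, so |u||v| = √(9·34) = √306.
cos θ = (u·v)/(|u||v|) = 15/√306 ≈ 0.8575
Cosine distance = 1 - cos θ ≈ 1 - 0.8575 = 0.1425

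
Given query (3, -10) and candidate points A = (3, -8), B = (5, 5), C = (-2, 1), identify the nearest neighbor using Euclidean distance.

Distances: d(A) = 2, d(B) ≈ 15.1327, d(C) ≈ 12.083. Nearest: A = (3, -8) with distance 2.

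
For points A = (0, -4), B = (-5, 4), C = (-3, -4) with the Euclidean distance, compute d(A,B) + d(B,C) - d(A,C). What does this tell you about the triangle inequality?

d(A,B) = √(5² + 8²) = √89 ≈ 9.434, d(B,C) = √(2² + 8²) = √68 ≈ 8.2462, d(A,C) = √(3² + 0²) = √9 = 3.
d(A,B) + d(B,C) - d(A,C) = 9.434 + 8.2462 - 3 = 17.6802 - 3 = 14.6802 (to 4 decimal places). This is ≥ 0, so the triangle inequality holds for these points.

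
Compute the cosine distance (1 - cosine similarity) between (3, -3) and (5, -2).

With u = (3, -3), v = (5, -2):
u·v = 3·5 + (-3)·(-2) = 15 + 6 = 21.
|u| = √(3² + (-3)²) = √18, |v| = √(5² + (-2)²) = √29, so |u||v| = √(18·29) = √522.
cos θ = (u·v)/(|u||v|) = 21/√522 ≈ 0.9191
Cosine distance = 1 - cos θ ≈ 1 - 0.9191 = 0.0809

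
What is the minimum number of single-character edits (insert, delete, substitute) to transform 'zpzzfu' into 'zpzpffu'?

Let D[i][j] be the edit distance between the first i characters of 'zpzzfu' and the first j characters of 'zpzpffu', with D[i][0] = i, D[0][j] = j, and D[i][j] = D[i-1][j-1] if the characters match, else 1 + min(D[i-1][j], D[i][j-1], D[i-1][j-1]). Filling the table (rows: prefixes of 'zpzzfu', columns: prefixes of 'zpzpffu'):
     ε  z  p  z  p  f  f  u
  ε  0  1  2  3  4  5  6  7
  z  1  0  1  2  3  4  5  6
  p  2  1  0  1  2  3  4  5
  z  3  2  1  0  1  2  3  4
  z  4  3  2  1  1  2  3  4
  f  5  4  3  2  2  1  2  3
  u  6  5  4  3  3  2  2  2
The bottom-right entry gives D[6][7] = 2, so no sequence of fewer than 2 edits works. Backtracking through the table gives one optimal edit sequence (2 edits):
  zpzzfu → zpzpzfu (ins p @4)
  zpzpzfu → zpzpffu (sub z→f @5)
Edit distance = 2.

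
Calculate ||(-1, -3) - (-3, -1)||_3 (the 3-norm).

(Σ|x_i - y_i|^3)^(1/3) = (|-1 - (-3)|^3 + |-3 - (-1)|^3)^(1/3)
= (2^3 + 2^3)^(1/3) = (8 + 8)^(1/3) = (16)^(1/3) ≈ 2.5198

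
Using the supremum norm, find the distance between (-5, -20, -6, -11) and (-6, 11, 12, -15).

max(|x_i - y_i|) = max(|-5 - (-6)|, |-20 - 11|, |-6 - 12|, |-11 - (-15)|) = max(1, 31, 18, 4) = 31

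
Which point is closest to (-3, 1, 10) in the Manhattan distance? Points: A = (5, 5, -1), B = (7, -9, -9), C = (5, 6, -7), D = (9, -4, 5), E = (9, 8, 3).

Distances: d(A) = 23, d(B) = 39, d(C) = 30, d(D) = 22, d(E) = 26. Nearest: D = (9, -4, 5) with distance 22.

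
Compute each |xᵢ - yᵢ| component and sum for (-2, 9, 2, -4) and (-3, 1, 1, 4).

Σ|x_i - y_i| = |-2 - (-3)| + |9 - 1| + |2 - 1| + |-4 - 4| = 1 + 8 + 1 + 8 = 18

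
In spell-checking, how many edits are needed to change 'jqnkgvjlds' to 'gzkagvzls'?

Let D[i][j] be the edit distance between the first i characters of 'jqnkgvjlds' and the first j characters of 'gzkagvzls', with D[i][0] = i, D[0][j] = j, and D[i][j] = D[i-1][j-1] if the characters match, else 1 + min(D[i-1][j], D[i][j-1], D[i-1][j-1]). Filling the table (rows: prefixes of 'jqnkgvjlds', columns: prefixes of 'gzkagvzls'):
     ε  g  z  k  a  g  v  z  l  s
  ε  0  1  2  3  4  5  6  7  8  9
  j  1  1  2  3  4  5  6  7  8  9
  q  2  2  2  3  4  5  6  7  8  9
  n  3  3  3  3  4  5  6  7  8  9
  k  4  4  4  3  4  5  6  7  8  9
  g  5  4  5  4  4  4  5  6  7  8
  v  6  5  5  5  5  5  4  5  6  7
  j  7  6  6  6  6  6  5  5  6  7
  l  8  7  7  7  7  7  6  6  5  6
  d  9  8  8  8  8  8  7  7  6  6
  s 10  9  9  9  9  9  8  8  7  6
The bottom-right entry gives D[10][9] = 6, so no sequence of fewer than 6 edits works. Backtracking through the table gives one optimal edit sequence (6 edits):
  jqnkgvjlds → gqnkgvjlds (sub j→g @1)
  gqnkgvjlds → gznkgvjlds (sub q→z @2)
  gznkgvjlds → gzkkgvjlds (sub n→k @3)
  gzkkgvjlds → gzkagvjlds (sub k→a @4)
  gzkagvjlds → gzkagvzlds (sub j→z @7)
  gzkagvzlds → gzkagvzls (del d @9)
Edit distance = 6.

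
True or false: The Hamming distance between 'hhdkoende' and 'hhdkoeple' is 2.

Differing positions: 7, 8. Hamming distance = 2, so the claim is true.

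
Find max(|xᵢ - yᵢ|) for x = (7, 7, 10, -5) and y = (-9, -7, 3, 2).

max(|x_i - y_i|) = max(|7 - (-9)|, |7 - (-7)|, |10 - 3|, |-5 - 2|) = max(16, 14, 7, 7) = 16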